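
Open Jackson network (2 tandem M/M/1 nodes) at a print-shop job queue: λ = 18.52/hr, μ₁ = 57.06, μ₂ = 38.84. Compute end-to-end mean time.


Each node sees arrival rate λ = 18.52/hr (tandem ⇒ throughput preserved).
W₁ = 1/(μ₁−λ) = 1/(57.06−18.52) = 0.02595 hr
W₂ = 1/(μ₂−λ) = 1/(38.84−18.52) = 0.04921 hr
W_total = W₁ + W₂ = 0.02595 + 0.04921 = 0.07516 hr

Final: 0.07516 hr


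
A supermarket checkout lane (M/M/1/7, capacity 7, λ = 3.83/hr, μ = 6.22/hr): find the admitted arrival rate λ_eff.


ρ = 0.6158; P_K = (1−ρ)ρ^7/(1−ρ^8) = 0.013168
λ_eff = λ(1 − P_K) = 3.83·(1 − 0.013168) = 3.83·0.986832 = 3.7796 /hr

Final: 3.7796 /hr


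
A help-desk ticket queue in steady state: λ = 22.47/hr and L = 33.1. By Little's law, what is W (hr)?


W = L/λ = 33.1/22.47 = 1.4731 hr

Final: 1.4731 hr


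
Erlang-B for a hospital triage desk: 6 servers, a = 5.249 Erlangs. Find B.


B(c,a) = (a^c/c!) / Σ_{k=0}^{c} a^k/k!
a^6/6! = 29.048716
Σ terms (k=0..6): 1.00000 + 5.24900 + 13.77600 + 24.10341 + 31.62970 + 33.20486 + 29.04872 = 138.011681
B = 29.048716/138.011681 = 0.210480

Final: 0.210480


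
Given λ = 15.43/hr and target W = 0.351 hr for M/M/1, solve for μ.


W = 1/(μ−λ) ⇒ μ − λ = 1/W = 1/0.351 = 2.8490
μ = λ + 1/W = 15.43 + 2.8490 = 18.2790 per hr

Final: 18.2790 /hr


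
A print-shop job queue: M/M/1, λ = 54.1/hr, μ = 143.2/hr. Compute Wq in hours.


ρ = 54.1/143.2 = 0.3778
Wq = ρ/(μ−λ) = 0.3778/(143.2 − 54.1) = 0.3778/89.10 = 0.004240 hr

Final: 0.004240 hr


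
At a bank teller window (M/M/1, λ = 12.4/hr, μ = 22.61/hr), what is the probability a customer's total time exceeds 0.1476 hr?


W ~ Exponential(μ−λ) for M/M/1.
μ − λ = 22.61 − 12.4 = 10.2100
P(W > t) = e^{−(μ−λ)t} = e^{−1.5070} = 0.221575

Final: 0.221575


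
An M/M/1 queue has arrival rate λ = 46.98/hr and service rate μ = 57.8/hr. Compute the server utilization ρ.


ρ = λ/μ = 46.98/57.8 = 0.8128

Final: 0.8128


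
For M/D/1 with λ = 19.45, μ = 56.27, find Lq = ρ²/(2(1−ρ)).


ρ = 19.45/56.27 = 0.3457
M/D/1: Lq = ρ²/(2(1−ρ)) = 0.1195/(2·0.6543) = 0.09130

Final: 0.09130


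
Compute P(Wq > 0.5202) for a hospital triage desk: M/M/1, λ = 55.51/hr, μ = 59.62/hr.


ρ = 55.51/59.62 = 0.9311
P(Wq > t) = ρ·e^{−(μ−λ)t} = 0.9311·e^{−2.1380}
= 0.9311·0.117888 = 0.109761

Final: 0.109761


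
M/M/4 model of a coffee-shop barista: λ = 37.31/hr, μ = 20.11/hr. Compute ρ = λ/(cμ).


ρ = λ/(cμ) = 37.31/(4·20.11) = 37.31/80.44 = 0.4638

Final: 0.4638


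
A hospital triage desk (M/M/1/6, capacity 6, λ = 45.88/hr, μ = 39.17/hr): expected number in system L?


ρ = 45.88/39.17 = 1.1713
L = ρ[1 − (K+1)ρ^K + Kρ^(K+1)] / [(1−ρ)(1−ρ^(K+1))]
Numerator: 1.1713·(1 − 7·2.582373 + 6·3.024746) = 1.255475
Denominator: (-0.1713)·(-2.024746) = 0.346848
L = 1.255475/0.346848 = 3.6197

Final: 3.6197


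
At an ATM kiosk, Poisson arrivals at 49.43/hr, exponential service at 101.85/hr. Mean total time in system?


W = 1/(μ−λ) = 1/(101.85 − 49.43) = 1/52.42 = 0.01908 hr

Final: 0.01908 hr


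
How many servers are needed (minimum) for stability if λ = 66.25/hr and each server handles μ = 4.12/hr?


Stability requires cμ > λ ⇔ c > λ/μ.
λ/μ = 66.25/4.12 = 16.0801
Minimum integer c = ⌊16.0801⌋ + 1 = 17
Check: 17·4.12 = 70.04 > 66.25, while 16·4.12 = 65.92 ≤ 66.25

Final: 17 servers


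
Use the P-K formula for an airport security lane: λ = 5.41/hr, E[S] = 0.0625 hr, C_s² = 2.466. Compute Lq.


ρ = λ·E[S] = 5.41·0.0625 = 0.3381
Lq = ρ²(1+C_s²)/(2(1−ρ)) = 0.1143·(1+2.466)/(2·0.6619)
= 0.1143·3.4660/1.3237 = 0.29935

Final: 0.29935


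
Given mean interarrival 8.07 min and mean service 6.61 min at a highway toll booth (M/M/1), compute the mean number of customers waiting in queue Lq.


λ = 60/8.07 = 7.4349 /hr
μ = 60/6.61 = 9.0772 /hr
ρ = λ/μ = 7.4349/9.0772 = 0.8191
Lq = ρ²/(1−ρ) = 0.6709/0.1809 = 3.7083

Final: 3.7083


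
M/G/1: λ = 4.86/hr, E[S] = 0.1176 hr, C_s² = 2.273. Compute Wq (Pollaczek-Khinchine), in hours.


ρ = λ·E[S] = 4.86·0.1176 = 0.5715
E[S²] = E[S]²(1+C_s²) = 0.1176²·(1+2.273) = 0.045265
Wq = λ·E[S²]/(2(1−ρ)) = 4.86·0.045265/(2·0.4285) = 0.25672 hr

Final: 0.25672 hr


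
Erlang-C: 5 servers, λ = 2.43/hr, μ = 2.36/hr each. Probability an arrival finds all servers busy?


a = λ/μ = 1.0297; ρ = a/5 = 0.2059
P₀ = 0.357056 (from M/M/c formula)
C(c,a) = [a^c/(c!(1−ρ))]·P₀ = [1.15737/(120·0.7941)]·0.357056
= 0.01215·0.357056 = 0.004337

Final: 0.004337


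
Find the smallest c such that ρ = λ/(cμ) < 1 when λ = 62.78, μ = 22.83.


Stability requires cμ > λ ⇔ c > λ/μ.
λ/μ = 62.78/22.83 = 2.7499
Minimum integer c = ⌊2.7499⌋ + 1 = 3
Check: 3·22.83 = 68.49 > 62.78, while 2·22.83 = 45.66 ≤ 62.78

Final: 3 servers


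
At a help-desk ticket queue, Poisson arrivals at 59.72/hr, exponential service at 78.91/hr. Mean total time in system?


W = 1/(μ−λ) = 1/(78.91 − 59.72) = 1/19.19 = 0.05211 hr

Final: 0.05211 hr


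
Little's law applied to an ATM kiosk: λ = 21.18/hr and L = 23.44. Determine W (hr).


W = L/λ = 23.44/21.18 = 1.1067 hr

Final: 1.1067 hr


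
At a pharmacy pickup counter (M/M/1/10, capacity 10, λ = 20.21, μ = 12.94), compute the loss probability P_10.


ρ = λ/μ = 20.21/12.94 = 1.5618
P_K = (1−ρ)ρ^K/(1−ρ^(K+1)) = (-0.5618·86.361539)/(1 − 134.881507)
= -48.519968/-133.881507 = 0.362410

Final: 0.362410


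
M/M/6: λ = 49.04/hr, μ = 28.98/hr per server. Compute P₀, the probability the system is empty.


a = λ/μ = 49.04/28.98 = 1.6922; ρ = a/c = 0.2820
Σ_{k=0}^{5} a^k/k! (terms k=0..5) = 1.00000 + 1.69220 + 1.43177 + 0.80762 + 0.34166 + 0.11563 = 5.38889
Tail: a^6/(6!(1−ρ)) = 23.48078/(720·0.7180) = 0.04542
P₀ = 1/(5.38889 + 0.04542) = 1/5.43431 = 0.184016

Final: 0.184016


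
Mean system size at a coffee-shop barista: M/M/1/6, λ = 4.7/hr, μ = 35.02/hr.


ρ = 4.7/35.02 = 0.1342
L = ρ[1 − (K+1)ρ^K + Kρ^(K+1)] / [(1−ρ)(1−ρ^(K+1))]
Numerator: 0.1342·(1 − 7·0.000005844 + 6·0.0000007843) = 0.134204
Denominator: (0.8658)·(0.999999) = 0.865790
L = 0.134204/0.865790 = 0.1550

Final: 0.1550


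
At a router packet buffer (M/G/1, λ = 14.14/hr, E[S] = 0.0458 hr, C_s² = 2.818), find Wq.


ρ = λ·E[S] = 14.14·0.0458 = 0.6476
E[S²] = E[S]²(1+C_s²) = 0.0458²·(1+2.818) = 0.008009
Wq = λ·E[S²]/(2(1−ρ)) = 14.14·0.008009/(2·0.3524) = 0.16068 hr

Final: 0.16068 hr


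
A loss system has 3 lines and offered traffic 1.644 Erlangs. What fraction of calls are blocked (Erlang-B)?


B(c,a) = (a^c/c!) / Σ_{k=0}^{c} a^k/k!
a^3/3! = 0.740550
Σ terms (k=0..3): 1.00000 + 1.64400 + 1.35137 + 0.74055 = 4.735918
B = 0.740550/4.735918 = 0.156369

Final: 0.156369


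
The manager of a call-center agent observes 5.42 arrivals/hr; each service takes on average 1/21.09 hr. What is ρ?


ρ = λ/μ = 5.42/21.09 = 0.2570

Final: 0.2570


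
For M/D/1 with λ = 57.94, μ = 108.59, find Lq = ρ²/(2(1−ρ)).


ρ = 57.94/108.59 = 0.5336
M/D/1: Lq = ρ²/(2(1−ρ)) = 0.2847/(2·0.4664) = 0.30518

Final: 0.30518


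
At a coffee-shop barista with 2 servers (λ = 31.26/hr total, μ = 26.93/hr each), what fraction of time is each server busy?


ρ = λ/(cμ) = 31.26/(2·26.93) = 31.26/53.86 = 0.5804

Final: 0.5804


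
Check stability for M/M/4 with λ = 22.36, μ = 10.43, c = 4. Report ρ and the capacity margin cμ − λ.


Total capacity cμ = 4·10.43 = 41.72/hr
ρ = λ/(cμ) = 22.36/41.72 = 0.5360
Stable ⇔ ρ < 1: YES
Spare capacity = cμ − λ = 41.72 − 22.36 = 19.36/hr

Final: ρ = 0.5360; stable; margin = 19.36/hr


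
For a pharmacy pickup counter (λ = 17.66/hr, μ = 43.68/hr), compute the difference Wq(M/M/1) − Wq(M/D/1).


ρ = 17.66/43.68 = 0.4043
Wq(M/M/1) = ρ/(μ−λ) = 0.4043/26.02 = 0.01554 hr
Wq(M/D/1) = ρ/(2(μ−λ)) = 0.007769 hr
Savings = 0.01554 − 0.007769 = 0.007769 hr

Final: 0.007769 hr


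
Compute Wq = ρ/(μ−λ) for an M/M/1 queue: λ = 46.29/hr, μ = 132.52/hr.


ρ = 46.29/132.52 = 0.3493
Wq = ρ/(μ−λ) = 0.3493/(132.52 − 46.29) = 0.3493/86.23 = 0.004051 hr

Final: 0.004051 hr


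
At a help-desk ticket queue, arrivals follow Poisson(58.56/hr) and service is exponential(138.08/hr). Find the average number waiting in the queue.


ρ = 58.56/138.08 = 0.4241
Lq = ρ²/(1−ρ) = 0.1799/0.5759 = 0.3123

Final: 0.3123


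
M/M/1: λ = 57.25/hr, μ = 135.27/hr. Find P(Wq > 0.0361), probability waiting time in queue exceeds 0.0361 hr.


ρ = 57.25/135.27 = 0.4232
P(Wq > t) = ρ·e^{−(μ−λ)t} = 0.4232·e^{−2.8165}
= 0.4232·0.059814 = 0.025315

Final: 0.025315


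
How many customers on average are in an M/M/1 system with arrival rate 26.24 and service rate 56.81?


ρ = λ/μ = 26.24/56.81 = 0.4619
L = ρ/(1−ρ) = 0.4619/(1 − 0.4619) = 0.4619/0.5381 = 0.8584

Final: 0.8584


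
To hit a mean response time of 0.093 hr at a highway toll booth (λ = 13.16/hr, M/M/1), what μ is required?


W = 1/(μ−λ) ⇒ μ − λ = 1/W = 1/0.093 = 10.7527
μ = λ + 1/W = 13.16 + 10.7527 = 23.9127 per hr

Final: 23.9127 /hr


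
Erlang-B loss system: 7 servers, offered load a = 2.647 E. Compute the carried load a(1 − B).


B(7,2.647) = 0.012878 (Erlang-B)
Carried load = a(1 − B) = 2.647·(1 − 0.012878) = 2.647·0.987122 = 2.6129 E

Final: 2.6129 Erlangs


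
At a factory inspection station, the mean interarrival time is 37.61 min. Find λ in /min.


λ = 1/(interarrival time) in consistent units.
1 minute = 1 min, so λ = 1/37.61 = 0.02659 per minute

Final: 0.02659 /min


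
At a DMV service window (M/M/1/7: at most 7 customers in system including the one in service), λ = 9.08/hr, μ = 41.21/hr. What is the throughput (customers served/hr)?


ρ = 0.2203; P_K = (1−ρ)ρ^7/(1−ρ^8) = 0.00001966
λ_eff = λ(1 − P_K) = 9.08·(1 − 0.00001966) = 9.08·0.999980 = 9.0798 /hr

Final: 9.0798 /hr


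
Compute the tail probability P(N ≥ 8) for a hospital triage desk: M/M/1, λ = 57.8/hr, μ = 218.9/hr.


ρ = 57.8/218.9 = 0.2640
P(N ≥ n) = ρ^n = 0.2640^8 = 0.00002363

Final: 0.00002363


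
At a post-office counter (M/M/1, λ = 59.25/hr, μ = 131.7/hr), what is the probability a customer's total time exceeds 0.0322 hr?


W ~ Exponential(μ−λ) for M/M/1.
μ − λ = 131.7 − 59.25 = 72.4500
P(W > t) = e^{−(μ−λ)t} = e^{−2.3329} = 0.097015

Final: 0.097015


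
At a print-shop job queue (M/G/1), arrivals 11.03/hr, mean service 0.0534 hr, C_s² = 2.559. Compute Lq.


ρ = λ·E[S] = 11.03·0.0534 = 0.5890
Lq = ρ²(1+C_s²)/(2(1−ρ)) = 0.3469·(1+2.559)/(2·0.4110)
= 0.3469·3.5590/0.8220 = 1.50208

Final: 1.50208


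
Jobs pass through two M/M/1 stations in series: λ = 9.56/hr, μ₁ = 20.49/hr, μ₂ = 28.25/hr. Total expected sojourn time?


Each node sees arrival rate λ = 9.56/hr (tandem ⇒ throughput preserved).
W₁ = 1/(μ₁−λ) = 1/(20.49−9.56) = 0.09149 hr
W₂ = 1/(μ₂−λ) = 1/(28.25−9.56) = 0.05350 hr
W_total = W₁ + W₂ = 0.09149 + 0.05350 = 0.14500 hr

Final: 0.14500 hr


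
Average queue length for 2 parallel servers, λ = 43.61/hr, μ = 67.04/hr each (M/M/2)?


a = λ/μ = 0.6505; ρ = a/2 = 0.3253
P₀ = 0.509145
Lq = P₀·a^c·ρ / (c!·(1−ρ)²) = 0.509145·0.42316·0.3253/(2·0.45528)
= 0.07696

Final: 0.07696


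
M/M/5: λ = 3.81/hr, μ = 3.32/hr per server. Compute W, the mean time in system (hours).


a = 1.1476; ρ = 0.2295; P₀ = 0.317284
Lq = P₀·a^c·ρ/(c!(1−ρ)²) = 0.002035
Wq = Lq/λ = 0.002035/3.81 = 0.0005340 hr
W = Wq + 1/μ = 0.0005340 + 0.30120 = 0.30174 hr

Final: 0.30174 hr


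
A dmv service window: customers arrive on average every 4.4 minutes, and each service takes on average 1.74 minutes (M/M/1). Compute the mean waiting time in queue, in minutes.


λ = 60/4.4 = 13.6364 /hr
μ = 60/1.74 = 34.4828 /hr
ρ = λ/μ = 13.6364/34.4828 = 0.3955
Wq = ρ/(μ−λ) = 0.3955/(34.4828−13.6364) = 0.01897 hr
In minutes: 0.01897·60 = 1.138 min

Final: 1.138 min


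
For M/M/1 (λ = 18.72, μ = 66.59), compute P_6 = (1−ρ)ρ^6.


ρ = 18.72/66.59 = 0.2811
P_n = (1−ρ)·ρ^n = (1 − 0.2811)·0.2811^6 = 0.7189·0.0004936 = 0.0003548

Final: 0.0003548


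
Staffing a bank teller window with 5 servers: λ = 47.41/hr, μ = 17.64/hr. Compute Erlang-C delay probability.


a = λ/μ = 2.6876; ρ = a/5 = 0.5375
P₀ = 0.065634 (from M/M/c formula)
C(c,a) = [a^c/(c!(1−ρ))]·P₀ = [140.23515/(120·0.4625)]·0.065634
= 2.52691·0.065634 = 0.165852

Final: 0.165852


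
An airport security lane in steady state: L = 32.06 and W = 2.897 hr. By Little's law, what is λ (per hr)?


λ = L/W = 32.06/2.897 = 11.0666 /hr

Final: 11.0666 /hr


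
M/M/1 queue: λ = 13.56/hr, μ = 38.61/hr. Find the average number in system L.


ρ = λ/μ = 13.56/38.61 = 0.3512
L = ρ/(1−ρ) = 0.3512/(1 − 0.3512) = 0.3512/0.6488 = 0.5413

Final: 0.5413


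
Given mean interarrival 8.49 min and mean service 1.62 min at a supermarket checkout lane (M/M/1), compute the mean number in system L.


λ = 60/8.49 = 7.0671 /hr
μ = 60/1.62 = 37.0370 /hr
ρ = λ/μ = 7.0671/37.0370 = 0.1908
L = ρ/(1−ρ) = 0.1908/0.8092 = 0.2358

Final: 0.2358


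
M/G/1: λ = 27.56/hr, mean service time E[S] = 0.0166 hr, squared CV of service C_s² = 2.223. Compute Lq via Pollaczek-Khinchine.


ρ = λ·E[S] = 27.56·0.0166 = 0.4575
Lq = ρ²(1+C_s²)/(2(1−ρ)) = 0.2093·(1+2.223)/(2·0.5425)
= 0.2093·3.2230/1.0850 = 0.62173

Final: 0.62173


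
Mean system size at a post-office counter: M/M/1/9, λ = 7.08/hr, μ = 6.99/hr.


ρ = 7.08/6.99 = 1.0129
L = ρ[1 − (K+1)ρ^K + Kρ^(K+1)] / [(1−ρ)(1−ρ^(K+1))]
Numerator: 1.0129·(1 − 10·1.122031 + 9·1.136477) = 0.008093
Denominator: (-0.01288)·(-0.136477) = 0.001757
L = 0.008093/0.001757 = 4.6055

Final: 4.6055


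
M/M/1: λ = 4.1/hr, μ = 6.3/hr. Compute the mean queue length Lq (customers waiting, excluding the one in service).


ρ = 4.1/6.3 = 0.6508
Lq = ρ²/(1−ρ) = 0.4235/0.3492 = 1.2128

Final: 1.2128


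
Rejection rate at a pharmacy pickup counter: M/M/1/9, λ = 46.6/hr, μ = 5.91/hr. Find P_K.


ρ = λ/μ = 46.6/5.91 = 7.8849
P_K = (1−ρ)ρ^K/(1−ρ^(K+1)) = (-6.8849·117811021.676317)/(1 − 928932928.953698)
= -811121907.277381/-928932927.953698 = 0.873176

Final: 0.873176


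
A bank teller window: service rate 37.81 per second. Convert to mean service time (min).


Mean service time = 1/μ = 1/37.81 second = 0.02645 second
In minutes: 0.02645 × 0.0166667 = 0.0004408 min

Final: 0.0004408 min


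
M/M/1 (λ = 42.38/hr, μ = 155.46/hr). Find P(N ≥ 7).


ρ = 42.38/155.46 = 0.2726
P(N ≥ n) = ρ^n = 0.2726^7 = 0.0001119

Final: 0.0001119


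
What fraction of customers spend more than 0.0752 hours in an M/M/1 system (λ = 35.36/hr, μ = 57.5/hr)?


W ~ Exponential(μ−λ) for M/M/1.
μ − λ = 57.5 − 35.36 = 22.1400
P(W > t) = e^{−(μ−λ)t} = e^{−1.6649} = 0.189204

Final: 0.189204


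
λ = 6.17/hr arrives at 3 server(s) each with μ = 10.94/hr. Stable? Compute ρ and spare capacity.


Total capacity cμ = 3·10.94 = 32.82/hr
ρ = λ/(cμ) = 6.17/32.82 = 0.1880
Stable ⇔ ρ < 1: YES
Spare capacity = cμ − λ = 32.82 − 6.17 = 26.65/hr

Final: ρ = 0.1880; stable; margin = 26.65/hr


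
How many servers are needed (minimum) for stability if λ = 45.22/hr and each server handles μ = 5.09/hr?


Stability requires cμ > λ ⇔ c > λ/μ.
λ/μ = 45.22/5.09 = 8.8841
Minimum integer c = ⌊8.8841⌋ + 1 = 9
Check: 9·5.09 = 45.81 > 45.22, while 8·5.09 = 40.72 ≤ 45.22

Final: 9 servers


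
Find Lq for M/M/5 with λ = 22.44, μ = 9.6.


a = λ/μ = 2.3375; ρ = a/5 = 0.4675
P₀ = 0.094930
Lq = P₀·a^c·ρ / (c!·(1−ρ)²) = 0.094930·69.78436·0.4675/(120·0.28356)
= 0.09102

Final: 0.09102


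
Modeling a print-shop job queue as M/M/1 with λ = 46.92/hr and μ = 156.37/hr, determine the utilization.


ρ = λ/μ = 46.92/156.37 = 0.3001

Final: 0.3001


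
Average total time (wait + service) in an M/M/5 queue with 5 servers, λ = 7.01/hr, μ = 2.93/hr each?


a = 2.3925; ρ = 0.4785; P₀ = 0.089648
Lq = P₀·a^c·ρ/(c!(1−ρ)²) = 0.10303
Wq = Lq/λ = 0.10303/7.01 = 0.01470 hr
W = Wq + 1/μ = 0.01470 + 0.34130 = 0.35600 hr

Final: 0.35600 hr


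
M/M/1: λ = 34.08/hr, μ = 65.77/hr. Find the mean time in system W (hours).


W = 1/(μ−λ) = 1/(65.77 − 34.08) = 1/31.69 = 0.03156 hr

Final: 0.03156 hr


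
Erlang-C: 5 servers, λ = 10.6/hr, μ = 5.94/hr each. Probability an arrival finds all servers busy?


a = λ/μ = 1.7845; ρ = a/5 = 0.3569
P₀ = 0.167199 (from M/M/c formula)
C(c,a) = [a^c/(c!(1−ρ))]·P₀ = [18.09660/(120·0.6431)]·0.167199
= 0.23450·0.167199 = 0.039208

Final: 0.039208


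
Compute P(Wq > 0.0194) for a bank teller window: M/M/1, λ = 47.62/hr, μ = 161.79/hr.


ρ = 47.62/161.79 = 0.2943
P(Wq > t) = ρ·e^{−(μ−λ)t} = 0.2943·e^{−2.2149}
= 0.2943·0.109165 = 0.032131

Final: 0.032131


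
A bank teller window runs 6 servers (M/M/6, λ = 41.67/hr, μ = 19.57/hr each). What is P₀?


a = λ/μ = 41.67/19.57 = 2.1293; ρ = a/c = 0.3549
Σ_{k=0}^{5} a^k/k! (terms k=0..5) = 1.00000 + 2.12928 + 2.26692 + 1.60897 + 0.85648 + 0.36474 = 8.22638
Tail: a^6/(6!(1−ρ)) = 93.19574/(720·0.6451) = 0.20064
P₀ = 1/(8.22638 + 0.20064) = 1/8.42703 = 0.118666

Final: 0.118666


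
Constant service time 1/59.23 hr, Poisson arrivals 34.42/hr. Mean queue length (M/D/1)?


ρ = 34.42/59.23 = 0.5811
M/D/1: Lq = ρ²/(2(1−ρ)) = 0.3377/(2·0.4189) = 0.40311

Final: 0.40311


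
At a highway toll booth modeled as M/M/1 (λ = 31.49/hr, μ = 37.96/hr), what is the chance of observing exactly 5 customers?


ρ = 31.49/37.96 = 0.8296
P_n = (1−ρ)·ρ^n = (1 − 0.8296)·0.8296^5 = 0.1704·0.392855 = 0.066959

Final: 0.066959


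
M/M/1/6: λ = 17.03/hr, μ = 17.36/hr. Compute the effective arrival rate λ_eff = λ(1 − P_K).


ρ = 0.9810; P_K = (1−ρ)ρ^6/(1−ρ^7) = 0.134765
λ_eff = λ(1 − P_K) = 17.03·(1 − 0.134765) = 17.03·0.865235 = 14.7350 /hr

Final: 14.7350 /hr


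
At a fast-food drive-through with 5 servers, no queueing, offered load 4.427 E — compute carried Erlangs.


B(5,4.427) = 0.236716 (Erlang-B)
Carried load = a(1 − B) = 4.427·(1 − 0.236716) = 4.427·0.763284 = 3.3791 E

Final: 3.3791 Erlangs


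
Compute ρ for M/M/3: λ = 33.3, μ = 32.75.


ρ = λ/(cμ) = 33.3/(3·32.75) = 33.3/98.25 = 0.3389

Final: 0.3389


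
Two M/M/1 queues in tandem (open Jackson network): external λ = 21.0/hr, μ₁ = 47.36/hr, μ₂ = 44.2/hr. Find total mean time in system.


Each node sees arrival rate λ = 21.0/hr (tandem ⇒ throughput preserved).
W₁ = 1/(μ₁−λ) = 1/(47.36−21.0) = 0.03794 hr
W₂ = 1/(μ₂−λ) = 1/(44.2−21.0) = 0.04310 hr
W_total = W₁ + W₂ = 0.03794 + 0.04310 = 0.08104 hr

Final: 0.08104 hr


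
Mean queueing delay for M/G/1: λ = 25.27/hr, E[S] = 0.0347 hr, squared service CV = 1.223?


ρ = λ·E[S] = 25.27·0.0347 = 0.8769
E[S²] = E[S]²(1+C_s²) = 0.0347²·(1+1.223) = 0.002677
Wq = λ·E[S²]/(2(1−ρ)) = 25.27·0.002677/(2·0.1231) = 0.27467 hr

Final: 0.27467 hr


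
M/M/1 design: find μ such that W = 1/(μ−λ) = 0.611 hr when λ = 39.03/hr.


W = 1/(μ−λ) ⇒ μ − λ = 1/W = 1/0.611 = 1.6367
μ = λ + 1/W = 39.03 + 1.6367 = 40.6667 per hr

Final: 40.6667 /hr


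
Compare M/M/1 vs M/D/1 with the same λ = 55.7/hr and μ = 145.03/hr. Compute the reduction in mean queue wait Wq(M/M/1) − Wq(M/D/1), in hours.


ρ = 55.7/145.03 = 0.3841
Wq(M/M/1) = ρ/(μ−λ) = 0.3841/89.33 = 0.004299 hr
Wq(M/D/1) = ρ/(2(μ−λ)) = 0.002150 hr
Savings = 0.004299 − 0.002150 = 0.002150 hr

Final: 0.002150 hr


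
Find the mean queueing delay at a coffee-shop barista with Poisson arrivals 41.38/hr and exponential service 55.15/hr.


ρ = 41.38/55.15 = 0.7503
Wq = ρ/(μ−λ) = 0.7503/(55.15 − 41.38) = 0.7503/13.77 = 0.05449 hr

Final: 0.05449 hr


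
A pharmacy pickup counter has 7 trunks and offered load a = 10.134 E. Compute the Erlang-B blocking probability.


B(c,a) = (a^c/c!) / Σ_{k=0}^{c} a^k/k!
a^7/7! = 2177.889110
Σ terms (k=0..7): 1.00000 + 10.13400 + 51.34898 + 173.45685 + 439.45292 + 890.68319 + 1504.36390 + 2177.88911 = 5248.328945
B = 2177.889110/5248.328945 = 0.414968

Final: 0.414968


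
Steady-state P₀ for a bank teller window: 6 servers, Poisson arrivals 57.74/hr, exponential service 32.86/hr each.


a = λ/μ = 57.74/32.86 = 1.7572; ρ = a/c = 0.2929
Σ_{k=0}^{5} a^k/k! (terms k=0..5) = 1.00000 + 1.75715 + 1.54379 + 0.90422 + 0.39721 + 0.13959 = 5.74198
Tail: a^6/(6!(1−ρ)) = 29.43441/(720·0.7071) = 0.05781
P₀ = 1/(5.74198 + 0.05781) = 1/5.79979 = 0.172420

Final: 0.172420


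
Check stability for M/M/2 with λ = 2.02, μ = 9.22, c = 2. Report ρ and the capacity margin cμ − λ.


Total capacity cμ = 2·9.22 = 18.44/hr
ρ = λ/(cμ) = 2.02/18.44 = 0.1095
Stable ⇔ ρ < 1: YES
Spare capacity = cμ − λ = 18.44 − 2.02 = 16.42/hr

Final: ρ = 0.1095; stable; margin = 16.42/hr


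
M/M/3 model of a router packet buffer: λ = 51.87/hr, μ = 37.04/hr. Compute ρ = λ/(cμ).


ρ = λ/(cμ) = 51.87/(3·37.04) = 51.87/111.12 = 0.4668

Final: 0.4668


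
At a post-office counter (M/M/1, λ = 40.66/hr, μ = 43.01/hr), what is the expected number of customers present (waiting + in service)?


ρ = λ/μ = 40.66/43.01 = 0.9454
L = ρ/(1−ρ) = 0.9454/(1 − 0.9454) = 0.9454/0.05464 = 17.3021

Final: 17.3021


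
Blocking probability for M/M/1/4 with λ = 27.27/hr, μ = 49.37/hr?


ρ = λ/μ = 27.27/49.37 = 0.5524
P_K = (1−ρ)ρ^K/(1−ρ^(K+1)) = (0.4476·0.093087)/(1 − 0.051417)
= 0.041669/0.948583 = 0.043928

Final: 0.043928


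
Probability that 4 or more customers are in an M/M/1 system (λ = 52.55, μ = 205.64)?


ρ = 52.55/205.64 = 0.2555
P(N ≥ n) = ρ^n = 0.2555^4 = 0.004264

Final: 0.004264


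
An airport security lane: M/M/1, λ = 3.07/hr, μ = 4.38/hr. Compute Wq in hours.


ρ = 3.07/4.38 = 0.7009
Wq = ρ/(μ−λ) = 0.7009/(4.38 − 3.07) = 0.7009/1.31 = 0.5350 hr

Final: 0.5350 hr


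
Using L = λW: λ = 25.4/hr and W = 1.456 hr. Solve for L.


L = λW = 25.4·1.456 = 36.9824

Final: 36.9824


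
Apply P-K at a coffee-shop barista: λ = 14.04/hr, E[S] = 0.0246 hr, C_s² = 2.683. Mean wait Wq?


ρ = λ·E[S] = 14.04·0.0246 = 0.3454
E[S²] = E[S]²(1+C_s²) = 0.0246²·(1+2.683) = 0.002229
Wq = λ·E[S²]/(2(1−ρ)) = 14.04·0.002229/(2·0.6546) = 0.02390 hr

Final: 0.02390 hr


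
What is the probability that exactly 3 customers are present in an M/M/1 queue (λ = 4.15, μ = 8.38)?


ρ = 4.15/8.38 = 0.4952
P_n = (1−ρ)·ρ^n = (1 − 0.4952)·0.4952^3 = 0.5048·0.121454 = 0.061307

Final: 0.061307


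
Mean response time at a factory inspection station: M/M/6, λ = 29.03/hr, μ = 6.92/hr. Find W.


a = 4.1951; ρ = 0.6992; P₀ = 0.013298
Lq = P₀·a^c·ρ/(c!(1−ρ)²) = 0.77784
Wq = Lq/λ = 0.77784/29.03 = 0.02679 hr
W = Wq + 1/μ = 0.02679 + 0.14451 = 0.17130 hr

Final: 0.17130 hr


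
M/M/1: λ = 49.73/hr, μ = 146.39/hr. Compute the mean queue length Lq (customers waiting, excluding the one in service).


ρ = 49.73/146.39 = 0.3397
Lq = ρ²/(1−ρ) = 0.1154/0.6603 = 0.1748

Final: 0.1748


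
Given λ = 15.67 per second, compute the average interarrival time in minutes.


Mean interarrival time = 1/λ = 1/15.67 second = 0.06382 second
In minutes: 0.06382 × 0.0166667 = 0.001064 min

Final: 0.001064 min


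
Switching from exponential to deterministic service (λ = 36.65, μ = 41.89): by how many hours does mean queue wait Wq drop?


ρ = 36.65/41.89 = 0.8749
Wq(M/M/1) = ρ/(μ−λ) = 0.8749/5.24 = 0.16697 hr
Wq(M/D/1) = ρ/(2(μ−λ)) = 0.08348 hr
Savings = 0.16697 − 0.08348 = 0.08348 hr

Final: 0.08348 hr


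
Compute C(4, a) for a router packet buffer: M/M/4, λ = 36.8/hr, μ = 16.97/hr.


a = λ/μ = 2.1685; ρ = a/4 = 0.5421
P₀ = 0.108321 (from M/M/c formula)
C(c,a) = [a^c/(c!(1−ρ))]·P₀ = [22.11383/(24·0.4579)]·0.108321
= 2.01240·0.108321 = 0.217985

Final: 0.217985


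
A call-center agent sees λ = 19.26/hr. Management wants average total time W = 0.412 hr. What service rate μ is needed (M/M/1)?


W = 1/(μ−λ) ⇒ μ − λ = 1/W = 1/0.412 = 2.4272
μ = λ + 1/W = 19.26 + 2.4272 = 21.6872 per hr

Final: 21.6872 /hr


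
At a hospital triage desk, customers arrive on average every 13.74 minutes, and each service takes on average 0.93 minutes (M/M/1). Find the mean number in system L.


λ = 60/13.74 = 4.3668 /hr
μ = 60/0.93 = 64.5161 /hr
ρ = λ/μ = 4.3668/64.5161 = 0.06769
L = ρ/(1−ρ) = 0.06769/0.9323 = 0.07260

Final: 0.07260


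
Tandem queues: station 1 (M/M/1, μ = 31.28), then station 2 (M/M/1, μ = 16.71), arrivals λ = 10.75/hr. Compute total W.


Each node sees arrival rate λ = 10.75/hr (tandem ⇒ throughput preserved).
W₁ = 1/(μ₁−λ) = 1/(31.28−10.75) = 0.04871 hr
W₂ = 1/(μ₂−λ) = 1/(16.71−10.75) = 0.16779 hr
W_total = W₁ + W₂ = 0.04871 + 0.16779 = 0.21649 hr

Final: 0.21649 hr


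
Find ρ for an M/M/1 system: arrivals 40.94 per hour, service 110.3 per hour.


ρ = λ/μ = 40.94/110.3 = 0.3712

Final: 0.3712


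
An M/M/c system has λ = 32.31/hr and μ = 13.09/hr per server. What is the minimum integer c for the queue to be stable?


Stability requires cμ > λ ⇔ c > λ/μ.
λ/μ = 32.31/13.09 = 2.4683
Minimum integer c = ⌊2.4683⌋ + 1 = 3
Check: 3·13.09 = 39.27 > 32.31, while 2·13.09 = 26.18 ≤ 32.31

Final: 3 servers


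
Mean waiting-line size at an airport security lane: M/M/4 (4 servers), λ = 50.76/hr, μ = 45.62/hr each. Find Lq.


a = λ/μ = 1.1127; ρ = a/4 = 0.2782
P₀ = 0.327896
Lq = P₀·a^c·ρ / (c!·(1−ρ)²) = 0.327896·1.53273·0.2782/(24·0.52104)
= 0.01118

Final: 0.01118


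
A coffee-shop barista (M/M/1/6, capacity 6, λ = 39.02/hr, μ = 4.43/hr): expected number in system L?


ρ = 39.02/4.43 = 8.8081
L = ρ[1 − (K+1)ρ^K + Kρ^(K+1)] / [(1−ρ)(1−ρ^(K+1))]
Numerator: 8.8081·(1 − 7·466983.174376 + 6·4113246.831633) = 188587269.298633
Denominator: (-7.8081)·(-4113245.831633) = 32116743.412230
L = 188587269.298633/32116743.412230 = 5.8719

Final: 5.8719


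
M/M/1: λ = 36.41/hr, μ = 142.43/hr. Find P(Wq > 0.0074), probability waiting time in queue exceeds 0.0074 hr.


ρ = 36.41/142.43 = 0.2556
P(Wq > t) = ρ·e^{−(μ−λ)t} = 0.2556·e^{−0.7845}
= 0.2556·0.456326 = 0.116653

Final: 0.116653


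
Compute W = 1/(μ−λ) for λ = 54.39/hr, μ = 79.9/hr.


W = 1/(μ−λ) = 1/(79.9 − 54.39) = 1/25.51 = 0.03920 hr

Final: 0.03920 hr


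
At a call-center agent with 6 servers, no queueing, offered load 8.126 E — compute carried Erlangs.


B(6,8.126) = 0.396554 (Erlang-B)
Carried load = a(1 − B) = 8.126·(1 − 0.396554) = 8.126·0.603446 = 4.9036 E

Final: 4.9036 Erlangs


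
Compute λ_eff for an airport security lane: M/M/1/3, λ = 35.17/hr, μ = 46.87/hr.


ρ = 0.7504; P_K = (1−ρ)ρ^3/(1−ρ^4) = 0.154428
λ_eff = λ(1 − P_K) = 35.17·(1 − 0.154428) = 35.17·0.845572 = 29.7388 /hr

Final: 29.7388 /hr


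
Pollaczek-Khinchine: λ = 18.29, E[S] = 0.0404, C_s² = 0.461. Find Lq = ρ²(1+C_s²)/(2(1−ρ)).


ρ = λ·E[S] = 18.29·0.0404 = 0.7389
Lq = ρ²(1+C_s²)/(2(1−ρ)) = 0.5460·(1+0.461)/(2·0.2611)
= 0.5460·1.4610/0.5222 = 1.52767

Final: 1.52767


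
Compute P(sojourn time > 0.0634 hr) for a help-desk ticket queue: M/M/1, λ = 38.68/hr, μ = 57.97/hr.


W ~ Exponential(μ−λ) for M/M/1.
μ − λ = 57.97 − 38.68 = 19.2900
P(W > t) = e^{−(μ−λ)t} = e^{−1.2230} = 0.294350

Final: 0.294350


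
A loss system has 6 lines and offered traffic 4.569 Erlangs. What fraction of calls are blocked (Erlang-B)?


B(c,a) = (a^c/c!) / Σ_{k=0}^{c} a^k/k!
a^6/6! = 12.635559
Σ terms (k=0..6): 1.00000 + 4.56900 + 10.43788 + 15.89689 + 18.15822 + 16.59299 + 12.63556 = 79.290542
B = 12.635559/79.290542 = 0.159358

Final: 0.159358


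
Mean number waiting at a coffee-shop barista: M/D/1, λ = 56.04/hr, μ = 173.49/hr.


ρ = 56.04/173.49 = 0.3230
M/D/1: Lq = ρ²/(2(1−ρ)) = 0.1043/(2·0.6770) = 0.07706

Final: 0.07706


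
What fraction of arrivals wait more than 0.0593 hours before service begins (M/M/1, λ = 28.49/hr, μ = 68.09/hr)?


ρ = 28.49/68.09 = 0.4184
P(Wq > t) = ρ·e^{−(μ−λ)t} = 0.4184·e^{−2.3483}
= 0.4184·0.095533 = 0.039973

Final: 0.039973


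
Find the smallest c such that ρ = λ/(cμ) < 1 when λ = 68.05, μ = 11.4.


Stability requires cμ > λ ⇔ c > λ/μ.
λ/μ = 68.05/11.4 = 5.9693
Minimum integer c = ⌊5.9693⌋ + 1 = 6
Check: 6·11.4 = 68.40 > 68.05, while 5·11.4 = 57.00 ≤ 68.05

Final: 6 servers


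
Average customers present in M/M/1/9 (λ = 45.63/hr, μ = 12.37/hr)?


ρ = 45.63/12.37 = 3.6888
L = ρ[1 − (K+1)ρ^K + Kρ^(K+1)] / [(1−ρ)(1−ρ^(K+1))]
Numerator: 3.6888·(1 − 10·126452.355117 + 9·466452.786096) = 10821180.408717
Denominator: (-2.6888)·(-466451.786096) = 1254178.367465
L = 10821180.408717/1254178.367465 = 8.6281

Final: 8.6281


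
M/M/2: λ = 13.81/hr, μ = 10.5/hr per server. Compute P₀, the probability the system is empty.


a = λ/μ = 13.81/10.5 = 1.3152; ρ = a/c = 0.6576
Σ_{k=0}^{1} a^k/k! (terms k=0..1) = 1.00000 + 1.31524 = 2.31524
Tail: a^2/(2!(1−ρ)) = 1.72985/(2·0.3424) = 2.52621
P₀ = 1/(2.31524 + 2.52621) = 1/4.84145 = 0.206550

Final: 0.206550


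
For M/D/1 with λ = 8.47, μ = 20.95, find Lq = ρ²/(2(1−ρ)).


ρ = 8.47/20.95 = 0.4043
M/D/1: Lq = ρ²/(2(1−ρ)) = 0.1635/(2·0.5957) = 0.13719

Final: 0.13719


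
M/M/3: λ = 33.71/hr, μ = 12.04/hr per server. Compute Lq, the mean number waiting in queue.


a = λ/μ = 2.7998; ρ = a/3 = 0.9333
P₀ = 0.015989
Lq = P₀·a^c·ρ / (c!·(1−ρ)²) = 0.015989·21.94809·0.9333/(6·0.004452)
= 12.26117

Final: 12.26117


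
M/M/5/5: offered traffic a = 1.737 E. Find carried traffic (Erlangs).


B(5,1.737) = 0.023405 (Erlang-B)
Carried load = a(1 − B) = 1.737·(1 − 0.023405) = 1.737·0.976595 = 1.6963 E

Final: 1.6963 Erlangs


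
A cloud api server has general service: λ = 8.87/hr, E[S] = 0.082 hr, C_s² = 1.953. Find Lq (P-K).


ρ = λ·E[S] = 8.87·0.082 = 0.7273
Lq = ρ²(1+C_s²)/(2(1−ρ)) = 0.5290·(1+1.953)/(2·0.2727)
= 0.5290·2.9530/0.5453 = 2.86475

Final: 2.86475


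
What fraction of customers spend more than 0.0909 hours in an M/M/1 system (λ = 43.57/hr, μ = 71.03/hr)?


W ~ Exponential(μ−λ) for M/M/1.
μ − λ = 71.03 − 43.57 = 27.4600
P(W > t) = e^{−(μ−λ)t} = e^{−2.4961} = 0.082405

Final: 0.082405


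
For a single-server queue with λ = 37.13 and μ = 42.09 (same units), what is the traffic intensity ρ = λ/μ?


ρ = λ/μ = 37.13/42.09 = 0.8822

Final: 0.8822


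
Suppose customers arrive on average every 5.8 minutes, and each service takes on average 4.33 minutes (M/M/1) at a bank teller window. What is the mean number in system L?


λ = 60/5.8 = 10.3448 /hr
μ = 60/4.33 = 13.8568 /hr
ρ = λ/μ = 10.3448/13.8568 = 0.7466
L = ρ/(1−ρ) = 0.7466/0.2534 = 2.9456

Final: 2.9456


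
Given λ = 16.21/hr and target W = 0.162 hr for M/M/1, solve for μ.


W = 1/(μ−λ) ⇒ μ − λ = 1/W = 1/0.162 = 6.1728
μ = λ + 1/W = 16.21 + 6.1728 = 22.3828 per hr

Final: 22.3828 /hr


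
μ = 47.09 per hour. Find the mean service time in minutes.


Mean service time = 1/μ = 1/47.09 hour = 0.02124 hour
In minutes: 0.02124 × 60 = 1.2742 min

Final: 1.2742 min


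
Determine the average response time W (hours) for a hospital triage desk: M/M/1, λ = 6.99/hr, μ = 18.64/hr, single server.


W = 1/(μ−λ) = 1/(18.64 − 6.99) = 1/11.65 = 0.08584 hr

Final: 0.08584 hr


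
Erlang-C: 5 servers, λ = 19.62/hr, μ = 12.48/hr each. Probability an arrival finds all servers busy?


a = λ/μ = 1.5721; ρ = a/5 = 0.3144
P₀ = 0.207179 (from M/M/c formula)
C(c,a) = [a^c/(c!(1−ρ))]·P₀ = [9.60334/(120·0.6856)]·0.207179
= 0.11673·0.207179 = 0.024184

Final: 0.024184


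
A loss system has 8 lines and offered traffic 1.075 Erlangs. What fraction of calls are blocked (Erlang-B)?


B(c,a) = (a^c/c!) / Σ_{k=0}^{c} a^k/k!
a^8/8! = 0.00004423
Σ terms (k=0..8): 1.00000 + 1.07500 + 0.57781 + 0.20705 + 0.05564 + 0.01196 + 0.002143 + 0.0003292 + 0.00004423 = 2.929987
B = 0.00004423/2.929987 = 0.00001510

Final: 0.00001510


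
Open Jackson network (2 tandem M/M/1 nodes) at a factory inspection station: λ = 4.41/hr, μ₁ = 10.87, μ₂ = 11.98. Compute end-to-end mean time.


Each node sees arrival rate λ = 4.41/hr (tandem ⇒ throughput preserved).
W₁ = 1/(μ₁−λ) = 1/(10.87−4.41) = 0.15480 hr
W₂ = 1/(μ₂−λ) = 1/(11.98−4.41) = 0.13210 hr
W_total = W₁ + W₂ = 0.15480 + 0.13210 = 0.28690 hr

Final: 0.28690 hr


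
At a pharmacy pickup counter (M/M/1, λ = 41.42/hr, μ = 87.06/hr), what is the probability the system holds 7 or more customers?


ρ = 41.42/87.06 = 0.4758
P(N ≥ n) = ρ^n = 0.4758^7 = 0.005517

Final: 0.005517


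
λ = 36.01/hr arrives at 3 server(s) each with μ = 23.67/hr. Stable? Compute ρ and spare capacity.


Total capacity cμ = 3·23.67 = 71.01/hr
ρ = λ/(cμ) = 36.01/71.01 = 0.5071
Stable ⇔ ρ < 1: YES
Spare capacity = cμ − λ = 71.01 − 36.01 = 35.00/hr

Final: ρ = 0.5071; stable; margin = 35.00/hr


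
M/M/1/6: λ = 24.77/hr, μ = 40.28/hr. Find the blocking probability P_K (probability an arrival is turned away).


ρ = λ/μ = 24.77/40.28 = 0.6149
P_K = (1−ρ)ρ^K/(1−ρ^(K+1)) = (0.3851·0.054078)/(1 − 0.033255)
= 0.020823/0.966745 = 0.021539

Final: 0.021539


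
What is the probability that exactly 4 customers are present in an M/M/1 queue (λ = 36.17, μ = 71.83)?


ρ = 36.17/71.83 = 0.5036
P_n = (1−ρ)·ρ^n = (1 − 0.5036)·0.5036^4 = 0.4964·0.064294 = 0.031919

Final: 0.031919


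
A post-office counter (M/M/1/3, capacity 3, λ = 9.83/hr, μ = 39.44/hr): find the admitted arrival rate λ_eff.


ρ = 0.2492; P_K = (1−ρ)ρ^3/(1−ρ^4) = 0.011669
λ_eff = λ(1 − P_K) = 9.83·(1 − 0.011669) = 9.83·0.988331 = 9.7153 /hr

Final: 9.7153 /hr


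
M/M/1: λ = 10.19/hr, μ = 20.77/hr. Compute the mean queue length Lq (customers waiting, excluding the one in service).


ρ = 10.19/20.77 = 0.4906
Lq = ρ²/(1−ρ) = 0.2407/0.5094 = 0.4725

Final: 0.4725


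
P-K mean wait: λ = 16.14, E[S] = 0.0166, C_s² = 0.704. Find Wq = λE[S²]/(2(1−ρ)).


ρ = λ·E[S] = 16.14·0.0166 = 0.2679
E[S²] = E[S]²(1+C_s²) = 0.0166²·(1+0.704) = 0.0004696
Wq = λ·E[S²]/(2(1−ρ)) = 16.14·0.0004696/(2·0.7321) = 0.005176 hr

Final: 0.005176 hr


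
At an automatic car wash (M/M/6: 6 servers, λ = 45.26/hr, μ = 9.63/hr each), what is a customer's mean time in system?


a = 4.6999; ρ = 0.7833; P₀ = 0.007014
Lq = P₀·a^c·ρ/(c!(1−ρ)²) = 1.75167
Wq = Lq/λ = 1.75167/45.26 = 0.03870 hr
W = Wq + 1/μ = 0.03870 + 0.10384 = 0.14254 hr

Final: 0.14254 hr


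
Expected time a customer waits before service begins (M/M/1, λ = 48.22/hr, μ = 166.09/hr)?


ρ = 48.22/166.09 = 0.2903
Wq = ρ/(μ−λ) = 0.2903/(166.09 − 48.22) = 0.2903/117.87 = 0.002463 hr

Final: 0.002463 hr


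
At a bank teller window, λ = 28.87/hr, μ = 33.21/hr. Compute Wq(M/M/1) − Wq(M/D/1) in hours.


ρ = 28.87/33.21 = 0.8693
Wq(M/M/1) = ρ/(μ−λ) = 0.8693/4.34 = 0.20030 hr
Wq(M/D/1) = ρ/(2(μ−λ)) = 0.10015 hr
Savings = 0.20030 − 0.10015 = 0.10015 hr

Final: 0.10015 hr


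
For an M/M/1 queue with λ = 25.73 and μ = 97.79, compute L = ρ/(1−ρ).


ρ = λ/μ = 25.73/97.79 = 0.2631
L = ρ/(1−ρ) = 0.2631/(1 − 0.2631) = 0.2631/0.7369 = 0.3571

Final: 0.3571


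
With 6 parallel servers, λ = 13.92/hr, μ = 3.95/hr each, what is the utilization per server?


ρ = λ/(cμ) = 13.92/(6·3.95) = 13.92/23.70 = 0.5873

Final: 0.5873


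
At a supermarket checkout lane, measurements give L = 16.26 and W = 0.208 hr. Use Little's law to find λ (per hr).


λ = L/W = 16.26/0.208 = 78.1731 /hr

Final: 78.1731 /hr


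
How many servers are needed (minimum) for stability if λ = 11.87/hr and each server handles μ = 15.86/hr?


Stability requires cμ > λ ⇔ c > λ/μ.
λ/μ = 11.87/15.86 = 0.7484
Minimum integer c = ⌊0.7484⌋ + 1 = 1
Check: 1·15.86 = 15.86 > 11.87, while 0·15.86 = 0.00 ≤ 11.87

Final: 1 servers


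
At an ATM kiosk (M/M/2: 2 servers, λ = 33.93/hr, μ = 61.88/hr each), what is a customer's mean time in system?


a = 0.5483; ρ = 0.2742; P₀ = 0.569662
Lq = P₀·a^c·ρ/(c!(1−ρ)²) = 0.04456
Wq = Lq/λ = 0.04456/33.93 = 0.001313 hr
W = Wq + 1/μ = 0.001313 + 0.01616 = 0.01747 hr

Final: 0.01747 hr


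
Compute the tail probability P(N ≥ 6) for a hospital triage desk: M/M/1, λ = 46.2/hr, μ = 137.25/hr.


ρ = 46.2/137.25 = 0.3366
P(N ≥ n) = ρ^n = 0.3366^6 = 0.001455

Final: 0.001455


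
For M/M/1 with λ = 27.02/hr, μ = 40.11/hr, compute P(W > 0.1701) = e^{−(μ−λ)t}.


W ~ Exponential(μ−λ) for M/M/1.
μ − λ = 40.11 − 27.02 = 13.0900
P(W > t) = e^{−(μ−λ)t} = e^{−2.2266} = 0.107894

Final: 0.107894


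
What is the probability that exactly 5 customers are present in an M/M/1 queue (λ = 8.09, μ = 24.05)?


ρ = 8.09/24.05 = 0.3364
P_n = (1−ρ)·ρ^n = (1 − 0.3364)·0.3364^5 = 0.6636·0.004307 = 0.002858

Final: 0.002858


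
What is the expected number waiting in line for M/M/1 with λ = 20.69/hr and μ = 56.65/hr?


ρ = 20.69/56.65 = 0.3652
Lq = ρ²/(1−ρ) = 0.1334/0.6348 = 0.2101

Final: 0.2101


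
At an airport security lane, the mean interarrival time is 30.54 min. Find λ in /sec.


λ = 1/(interarrival time) in consistent units.
1 second = 0.0166667 min, so λ = 0.0166667/30.54 = 0.0005457 per second

Final: 0.0005457 /sec


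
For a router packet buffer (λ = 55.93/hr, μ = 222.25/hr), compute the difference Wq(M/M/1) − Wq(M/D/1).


ρ = 55.93/222.25 = 0.2517
Wq(M/M/1) = ρ/(μ−λ) = 0.2517/166.32 = 0.001513 hr
Wq(M/D/1) = ρ/(2(μ−λ)) = 0.0007565 hr
Savings = 0.001513 − 0.0007565 = 0.0007565 hr

Final: 0.0007565 hr


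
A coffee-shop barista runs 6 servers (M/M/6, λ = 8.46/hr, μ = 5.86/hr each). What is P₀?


a = λ/μ = 8.46/5.86 = 1.4437; ρ = a/c = 0.2406
Σ_{k=0}^{5} a^k/k! (terms k=0..5) = 1.00000 + 1.44369 + 1.04211 + 0.50150 + 0.18100 + 0.05226 = 4.22056
Tail: a^6/(6!(1−ρ)) = 9.05392/(720·0.7594) = 0.01656
P₀ = 1/(4.22056 + 0.01656) = 1/4.23712 = 0.236010

Final: 0.236010


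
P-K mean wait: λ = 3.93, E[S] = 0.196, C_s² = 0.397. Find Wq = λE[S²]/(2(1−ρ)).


ρ = λ·E[S] = 3.93·0.196 = 0.7703
E[S²] = E[S]²(1+C_s²) = 0.196²·(1+0.397) = 0.053667
Wq = λ·E[S²]/(2(1−ρ)) = 3.93·0.053667/(2·0.2297) = 0.45906 hr

Final: 0.45906 hr


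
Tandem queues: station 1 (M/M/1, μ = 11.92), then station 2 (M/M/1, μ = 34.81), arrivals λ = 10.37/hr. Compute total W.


Each node sees arrival rate λ = 10.37/hr (tandem ⇒ throughput preserved).
W₁ = 1/(μ₁−λ) = 1/(11.92−10.37) = 0.64516 hr
W₂ = 1/(μ₂−λ) = 1/(34.81−10.37) = 0.04092 hr
W_total = W₁ + W₂ = 0.64516 + 0.04092 = 0.68608 hr

Final: 0.68608 hr


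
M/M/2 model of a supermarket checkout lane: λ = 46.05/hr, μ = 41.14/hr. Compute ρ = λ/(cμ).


ρ = λ/(cμ) = 46.05/(2·41.14) = 46.05/82.28 = 0.5597

Final: 0.5597
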